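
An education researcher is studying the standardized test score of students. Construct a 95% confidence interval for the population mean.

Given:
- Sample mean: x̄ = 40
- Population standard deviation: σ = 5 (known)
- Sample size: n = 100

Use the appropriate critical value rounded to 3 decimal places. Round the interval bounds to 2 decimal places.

The population standard deviation σ is known, so use a z-interval (standard normal critical value).

For 95% confidence, z* = 1.96 (from standard normal table)

Standard error: SE = σ/√n = 5/√100 = 0.500000

Margin of error: E = z* × SE = 1.96 × 0.500000 = 0.9800

Z-interval: x̄ ± E = 40 ± 0.9800 = (39.0200, 40.9800)

Rounded to 2 decimal places:

(39.02, 40.98)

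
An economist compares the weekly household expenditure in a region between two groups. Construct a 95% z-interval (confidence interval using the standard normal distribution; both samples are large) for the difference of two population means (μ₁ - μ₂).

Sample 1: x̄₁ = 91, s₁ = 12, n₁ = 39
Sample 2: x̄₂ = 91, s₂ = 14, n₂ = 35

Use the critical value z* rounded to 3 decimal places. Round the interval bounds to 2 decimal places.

Both samples are large (n₁ = 39 ≥ 30, n₂ = 35 ≥ 30), so a z-interval for the difference of means applies.

Point estimate: x̄₁ - x̄₂ = 91 - 91 = 0

Standard error: SE = √(s₁²/n₁ + s₂²/n₂)
= √(12²/39 + 14²/35)
= √(3.692308 + 5.600000)
= 3.048329

For 95% confidence, z* = 1.96 (from standard normal table)
Margin of error: E = z* × SE = 1.96 × 3.048329 = 5.9747

Z-interval: (x̄₁ - x̄₂) ± E = 0 ± 5.9747 = (-5.9747, 5.9747)

Rounded to 2 decimal places:

(-5.97, 5.97)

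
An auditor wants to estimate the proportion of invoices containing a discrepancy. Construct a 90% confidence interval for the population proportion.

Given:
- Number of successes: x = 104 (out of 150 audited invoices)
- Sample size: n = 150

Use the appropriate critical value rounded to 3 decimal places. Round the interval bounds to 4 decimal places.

Sample proportion: p̂ = 104/150 = 0.693333

Check conditions for normal approximation:
  np̂ = 104 ≥ 10 ✓
  n(1-p̂) = 46 ≥ 10 ✓

The sample is large enough, so use a z-interval (normal approximation) for the proportion.

For 90% confidence, z* = 1.645 (from standard normal table)

Standard error: SE = √(p̂(1-p̂)/n) = √(0.693333×0.306667/150) = 0.03764946

Margin of error: E = z* × SE = 1.645 × 0.03764946 = 0.061933

Z-interval: p̂ ± E = 0.693333 ± 0.061933 = (0.631400, 0.755267)

Rounded to 4 decimal places:

(0.6314, 0.7553)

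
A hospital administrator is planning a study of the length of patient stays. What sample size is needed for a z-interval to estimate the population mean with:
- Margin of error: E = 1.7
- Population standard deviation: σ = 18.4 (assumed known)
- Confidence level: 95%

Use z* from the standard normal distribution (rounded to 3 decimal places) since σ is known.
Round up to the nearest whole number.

Using z* since population σ is known (z-interval formula).

For 95% confidence, z* = 1.96 (from standard normal table)

Sample size formula for z-interval: n = (z*σ/E)²

n = (1.96 × 18.4 / 1.7)²
  = (21.214118)²
  = 450.0388

Round up to the nearest whole number: n = 451

451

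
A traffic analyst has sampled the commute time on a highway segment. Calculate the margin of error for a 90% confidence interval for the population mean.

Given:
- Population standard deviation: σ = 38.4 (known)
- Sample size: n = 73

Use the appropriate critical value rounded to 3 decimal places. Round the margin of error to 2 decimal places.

The population standard deviation σ is known, so use the z-interval margin of error formula.

For 90% confidence, z* = 1.645 (from standard normal table)

Margin of error formula for z-interval: E = z* × σ/√n

E = 1.645 × 38.4/√73
  = 1.645 × 4.494380
  = 7.3933

Rounded to 2 decimal places:

7.39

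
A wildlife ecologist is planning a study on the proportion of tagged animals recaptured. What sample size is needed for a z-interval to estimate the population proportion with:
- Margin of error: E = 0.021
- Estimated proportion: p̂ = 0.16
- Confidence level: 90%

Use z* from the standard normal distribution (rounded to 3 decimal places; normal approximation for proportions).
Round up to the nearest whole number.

Using z* for proportion z-interval (normal approximation).

For 90% confidence, z* = 1.645 (from standard normal table)

Sample size formula for proportion z-interval: n = z*²p̂(1-p̂)/E²

n = 1.645² × 0.16 × 0.84 / 0.021²
  = 2.706025 × 0.1344 / 0.000441
  = 824.6933

Round up to the nearest whole number: n = 825

825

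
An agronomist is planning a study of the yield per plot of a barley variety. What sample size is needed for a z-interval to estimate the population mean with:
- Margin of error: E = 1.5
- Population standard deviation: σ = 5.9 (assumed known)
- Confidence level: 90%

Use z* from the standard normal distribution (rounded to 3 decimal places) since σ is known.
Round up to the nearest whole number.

Using z* since population σ is known (z-interval formula).

For 90% confidence, z* = 1.645 (from standard normal table)

Sample size formula for z-interval: n = (z*σ/E)²

n = (1.645 × 5.9 / 1.5)²
  = (6.470333)²
  = 41.8652

Round up to the nearest whole number: n = 42

42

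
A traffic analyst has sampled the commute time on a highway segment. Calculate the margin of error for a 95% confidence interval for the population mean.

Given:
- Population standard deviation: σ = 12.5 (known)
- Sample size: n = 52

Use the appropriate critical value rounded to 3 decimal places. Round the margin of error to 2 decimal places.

The population standard deviation σ is known, so use the z-interval margin of error formula.

For 95% confidence, z* = 1.96 (from standard normal table)

Margin of error formula for z-interval: E = z* × σ/√n

E = 1.96 × 12.5/√52
  = 1.96 × 1.733438
  = 3.3975

Rounded to 2 decimal places:

3.40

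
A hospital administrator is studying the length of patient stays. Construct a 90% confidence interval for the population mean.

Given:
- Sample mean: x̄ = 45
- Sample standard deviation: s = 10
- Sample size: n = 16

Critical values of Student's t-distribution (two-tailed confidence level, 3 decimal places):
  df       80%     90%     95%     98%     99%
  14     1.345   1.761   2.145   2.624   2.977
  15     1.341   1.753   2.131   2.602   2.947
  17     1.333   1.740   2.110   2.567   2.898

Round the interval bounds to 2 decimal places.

The population standard deviation σ is unknown (only the sample standard deviation s is given), so use a t-interval with df = n - 1 = 16 - 1 = 15.

For 90% confidence with df = 15, t* = 1.753 (from t-table)

Standard error: SE = s/√n = 10/√16 = 2.500000

Margin of error: E = t* × SE = 1.753 × 2.500000 = 4.3825

T-interval: x̄ ± E = 45 ± 4.3825 = (40.6175, 49.3825)

Rounded to 2 decimal places:

(40.62, 49.38)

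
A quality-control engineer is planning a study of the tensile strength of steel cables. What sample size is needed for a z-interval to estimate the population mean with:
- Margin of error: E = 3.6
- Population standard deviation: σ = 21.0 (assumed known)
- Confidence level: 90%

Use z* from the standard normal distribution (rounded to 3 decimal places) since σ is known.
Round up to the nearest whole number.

Using z* since population σ is known (z-interval formula).

For 90% confidence, z* = 1.645 (from standard normal table)

Sample size formula for z-interval: n = (z*σ/E)²

n = (1.645 × 21.0 / 3.6)²
  = (9.595833)²
  = 92.0800

Round up to the nearest whole number: n = 93

93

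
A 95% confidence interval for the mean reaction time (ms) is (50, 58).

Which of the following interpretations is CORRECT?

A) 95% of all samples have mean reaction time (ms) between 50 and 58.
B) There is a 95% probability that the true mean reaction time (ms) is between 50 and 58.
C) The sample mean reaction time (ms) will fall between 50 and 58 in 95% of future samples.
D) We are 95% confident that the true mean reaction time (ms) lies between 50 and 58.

A confidence interval represents our confidence in the procedure, not a probability statement about the parameter.

Key concept: If we repeated this sampling process many times and computed a 95% CI each time, about 95% of those intervals would contain the true population parameter.

For this specific interval (50, 58):
- Midpoint (point estimate): 54
- Margin of error: 4

The correct interpretation is the one stating confidence that the true parameter lies in the interval — option D.

D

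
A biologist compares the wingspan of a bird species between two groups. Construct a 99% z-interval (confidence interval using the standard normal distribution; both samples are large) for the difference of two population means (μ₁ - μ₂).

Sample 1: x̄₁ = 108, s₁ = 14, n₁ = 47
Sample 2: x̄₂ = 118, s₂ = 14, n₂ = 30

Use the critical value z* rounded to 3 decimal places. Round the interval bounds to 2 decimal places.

Both samples are large (n₁ = 47 ≥ 30, n₂ = 30 ≥ 30), so a z-interval for the difference of means applies.

Point estimate: x̄₁ - x̄₂ = 108 - 118 = -10

Standard error: SE = √(s₁²/n₁ + s₂²/n₂)
= √(14²/47 + 14²/30)
= √(4.170213 + 6.533333)
= 3.271627

For 99% confidence, z* = 2.576 (from standard normal table)
Margin of error: E = z* × SE = 2.576 × 3.271627 = 8.4277

Z-interval: (x̄₁ - x̄₂) ± E = -10 ± 8.4277 = (-18.4277, -1.5723)

Rounded to 2 decimal places:

(-18.43, -1.57)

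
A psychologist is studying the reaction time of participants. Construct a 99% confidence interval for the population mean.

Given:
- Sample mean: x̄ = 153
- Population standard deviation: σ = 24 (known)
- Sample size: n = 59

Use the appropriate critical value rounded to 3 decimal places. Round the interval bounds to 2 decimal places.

The population standard deviation σ is known, so use a z-interval (standard normal critical value).

For 99% confidence, z* = 2.576 (from standard normal table)

Standard error: SE = σ/√n = 24/√59 = 3.124534

Margin of error: E = z* × SE = 2.576 × 3.124534 = 8.0488

Z-interval: x̄ ± E = 153 ± 8.0488 = (144.9512, 161.0488)

Rounded to 2 decimal places:

(144.95, 161.05)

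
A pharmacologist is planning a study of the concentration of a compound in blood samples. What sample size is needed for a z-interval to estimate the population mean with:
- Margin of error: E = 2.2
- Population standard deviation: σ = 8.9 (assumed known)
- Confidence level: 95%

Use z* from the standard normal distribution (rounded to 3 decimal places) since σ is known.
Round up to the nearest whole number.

Using z* since population σ is known (z-interval formula).

For 95% confidence, z* = 1.96 (from standard normal table)

Sample size formula for z-interval: n = (z*σ/E)²

n = (1.96 × 8.9 / 2.2)²
  = (7.929091)²
  = 62.8705

Round up to the nearest whole number: n = 63

63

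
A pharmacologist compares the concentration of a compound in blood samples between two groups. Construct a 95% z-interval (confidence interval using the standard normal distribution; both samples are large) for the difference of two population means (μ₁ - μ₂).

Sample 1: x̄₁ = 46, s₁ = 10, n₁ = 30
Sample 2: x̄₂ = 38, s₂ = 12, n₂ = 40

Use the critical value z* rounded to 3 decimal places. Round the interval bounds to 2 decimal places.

Both samples are large (n₁ = 30 ≥ 30, n₂ = 40 ≥ 30), so a z-interval for the difference of means applies.

Point estimate: x̄₁ - x̄₂ = 46 - 38 = 8

Standard error: SE = √(s₁²/n₁ + s₂²/n₂)
= √(10²/30 + 12²/40)
= √(3.333333 + 3.600000)
= 2.633122

For 95% confidence, z* = 1.96 (from standard normal table)
Margin of error: E = z* × SE = 1.96 × 2.633122 = 5.1609

Z-interval: (x̄₁ - x̄₂) ± E = 8 ± 5.1609 = (2.8391, 13.1609)

Rounded to 2 decimal places:

(2.84, 13.16)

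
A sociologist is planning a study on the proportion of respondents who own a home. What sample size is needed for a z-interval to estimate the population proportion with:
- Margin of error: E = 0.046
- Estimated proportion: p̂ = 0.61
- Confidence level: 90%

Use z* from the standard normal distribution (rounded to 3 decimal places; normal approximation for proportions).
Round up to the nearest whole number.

Using z* for proportion z-interval (normal approximation).

For 90% confidence, z* = 1.645 (from standard normal table)

Sample size formula for proportion z-interval: n = z*²p̂(1-p̂)/E²

n = 1.645² × 0.61 × 0.39 / 0.046²
  = 2.706025 × 0.2379 / 0.002116
  = 304.2360

Round up to the nearest whole number: n = 305

305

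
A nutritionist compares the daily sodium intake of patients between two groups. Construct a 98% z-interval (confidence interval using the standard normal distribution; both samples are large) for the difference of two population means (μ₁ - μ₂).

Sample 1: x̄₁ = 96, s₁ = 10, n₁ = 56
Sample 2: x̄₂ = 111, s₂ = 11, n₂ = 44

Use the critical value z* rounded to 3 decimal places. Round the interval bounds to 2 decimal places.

Both samples are large (n₁ = 56 ≥ 30, n₂ = 44 ≥ 30), so a z-interval for the difference of means applies.

Point estimate: x̄₁ - x̄₂ = 96 - 111 = -15

Standard error: SE = √(s₁²/n₁ + s₂²/n₂)
= √(10²/56 + 11²/44)
= √(1.785714 + 2.750000)
= 2.129722

For 98% confidence, z* = 2.326 (from standard normal table)
Margin of error: E = z* × SE = 2.326 × 2.129722 = 4.9537

Z-interval: (x̄₁ - x̄₂) ± E = -15 ± 4.9537 = (-19.9537, -10.0463)

Rounded to 2 decimal places:

(-19.95, -10.05)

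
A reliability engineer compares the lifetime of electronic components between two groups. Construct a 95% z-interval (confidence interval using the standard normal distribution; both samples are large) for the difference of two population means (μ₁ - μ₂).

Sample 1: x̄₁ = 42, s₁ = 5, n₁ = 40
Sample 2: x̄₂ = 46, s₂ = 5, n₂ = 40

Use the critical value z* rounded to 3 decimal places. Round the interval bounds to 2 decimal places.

Both samples are large (n₁ = 40 ≥ 30, n₂ = 40 ≥ 30), so a z-interval for the difference of means applies.

Point estimate: x̄₁ - x̄₂ = 42 - 46 = -4

Standard error: SE = √(s₁²/n₁ + s₂²/n₂)
= √(5²/40 + 5²/40)
= √(0.625000 + 0.625000)
= 1.118034

For 95% confidence, z* = 1.96 (from standard normal table)
Margin of error: E = z* × SE = 1.96 × 1.118034 = 2.1913

Z-interval: (x̄₁ - x̄₂) ± E = -4 ± 2.1913 = (-6.1913, -1.8087)

Rounded to 2 decimal places:

(-6.19, -1.81)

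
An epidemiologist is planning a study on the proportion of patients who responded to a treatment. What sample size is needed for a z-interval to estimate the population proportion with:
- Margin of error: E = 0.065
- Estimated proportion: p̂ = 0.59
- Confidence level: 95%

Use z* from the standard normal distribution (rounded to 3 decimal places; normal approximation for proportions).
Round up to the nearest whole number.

Using z* for proportion z-interval (normal approximation).

For 95% confidence, z* = 1.96 (from standard normal table)

Sample size formula for proportion z-interval: n = z*²p̂(1-p̂)/E²

n = 1.96² × 0.59 × 0.41 / 0.065²
  = 3.8416 × 0.2419 / 0.004225
  = 219.9486

Round up to the nearest whole number: n = 220

220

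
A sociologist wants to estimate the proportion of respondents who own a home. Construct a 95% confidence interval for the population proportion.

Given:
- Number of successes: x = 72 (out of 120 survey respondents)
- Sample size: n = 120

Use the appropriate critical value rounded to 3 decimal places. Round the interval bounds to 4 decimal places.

Sample proportion: p̂ = 72/120 = 0.600000

Check conditions for normal approximation:
  np̂ = 72 ≥ 10 ✓
  n(1-p̂) = 48 ≥ 10 ✓

The sample is large enough, so use a z-interval (normal approximation) for the proportion.

For 95% confidence, z* = 1.96 (from standard normal table)

Standard error: SE = √(p̂(1-p̂)/n) = √(0.600000×0.400000/120) = 0.04472136

Margin of error: E = z* × SE = 1.96 × 0.04472136 = 0.087654

Z-interval: p̂ ± E = 0.600000 ± 0.087654 = (0.512346, 0.687654)

Rounded to 4 decimal places:

(0.5123, 0.6877)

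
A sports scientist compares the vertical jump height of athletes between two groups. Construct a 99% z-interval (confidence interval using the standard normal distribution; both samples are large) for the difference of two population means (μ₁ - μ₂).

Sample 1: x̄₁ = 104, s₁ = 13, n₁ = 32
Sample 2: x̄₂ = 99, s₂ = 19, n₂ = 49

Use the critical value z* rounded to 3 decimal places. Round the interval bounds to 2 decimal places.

Both samples are large (n₁ = 32 ≥ 30, n₂ = 49 ≥ 30), so a z-interval for the difference of means applies.

Point estimate: x̄₁ - x̄₂ = 104 - 99 = 5

Standard error: SE = √(s₁²/n₁ + s₂²/n₂)
= √(13²/32 + 19²/49)
= √(5.281250 + 7.367347)
= 3.556487

For 99% confidence, z* = 2.576 (from standard normal table)
Margin of error: E = z* × SE = 2.576 × 3.556487 = 9.1615

Z-interval: (x̄₁ - x̄₂) ± E = 5 ± 9.1615 = (-4.1615, 14.1615)

Rounded to 2 decimal places:

(-4.16, 14.16)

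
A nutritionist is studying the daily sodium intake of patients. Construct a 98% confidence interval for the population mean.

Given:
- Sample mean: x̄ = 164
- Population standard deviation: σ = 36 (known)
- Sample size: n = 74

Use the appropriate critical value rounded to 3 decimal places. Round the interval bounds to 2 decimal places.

The population standard deviation σ is known, so use a z-interval (standard normal critical value).

For 98% confidence, z* = 2.326 (from standard normal table)

Standard error: SE = σ/√n = 36/√74 = 4.184915

Margin of error: E = z* × SE = 2.326 × 4.184915 = 9.7341

Z-interval: x̄ ± E = 164 ± 9.7341 = (154.2659, 173.7341)

Rounded to 2 decimal places:

(154.27, 173.73)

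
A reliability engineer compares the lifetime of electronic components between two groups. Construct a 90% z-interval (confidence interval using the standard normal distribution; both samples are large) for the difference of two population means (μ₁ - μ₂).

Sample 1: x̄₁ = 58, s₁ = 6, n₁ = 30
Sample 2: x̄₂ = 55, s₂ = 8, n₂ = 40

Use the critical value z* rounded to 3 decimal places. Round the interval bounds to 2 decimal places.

Both samples are large (n₁ = 30 ≥ 30, n₂ = 40 ≥ 30), so a z-interval for the difference of means applies.

Point estimate: x̄₁ - x̄₂ = 58 - 55 = 3

Standard error: SE = √(s₁²/n₁ + s₂²/n₂)
= √(6²/30 + 8²/40)
= √(1.200000 + 1.600000)
= 1.673320

For 90% confidence, z* = 1.645 (from standard normal table)
Margin of error: E = z* × SE = 1.645 × 1.673320 = 2.7526

Z-interval: (x̄₁ - x̄₂) ± E = 3 ± 2.7526 = (0.2474, 5.7526)

Rounded to 2 decimal places:

(0.25, 5.75)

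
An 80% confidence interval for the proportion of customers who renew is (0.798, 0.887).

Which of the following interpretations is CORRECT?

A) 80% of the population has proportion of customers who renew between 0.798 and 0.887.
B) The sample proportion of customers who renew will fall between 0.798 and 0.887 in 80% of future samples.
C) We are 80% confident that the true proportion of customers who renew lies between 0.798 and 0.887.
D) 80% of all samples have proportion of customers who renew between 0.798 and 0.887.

A confidence interval represents our confidence in the procedure, not a probability statement about the parameter.

Key concept: If we repeated this sampling process many times and computed an 80% CI each time, about 80% of those intervals would contain the true population parameter.

For this specific interval (0.798, 0.887):
- Midpoint (point estimate): 0.8425
- Margin of error: 0.0445

The correct interpretation is the one stating confidence that the true parameter lies in the interval — option C.

C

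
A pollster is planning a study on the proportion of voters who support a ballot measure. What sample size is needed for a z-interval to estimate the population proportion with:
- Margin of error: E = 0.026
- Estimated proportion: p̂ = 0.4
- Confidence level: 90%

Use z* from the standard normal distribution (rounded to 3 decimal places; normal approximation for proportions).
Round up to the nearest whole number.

Using z* for proportion z-interval (normal approximation).

For 90% confidence, z* = 1.645 (from standard normal table)

Sample size formula for proportion z-interval: n = z*²p̂(1-p̂)/E²

n = 1.645² × 0.4 × 0.6 / 0.026²
  = 2.706025 × 0.24 / 0.000676
  = 960.7189

Round up to the nearest whole number: n = 961

961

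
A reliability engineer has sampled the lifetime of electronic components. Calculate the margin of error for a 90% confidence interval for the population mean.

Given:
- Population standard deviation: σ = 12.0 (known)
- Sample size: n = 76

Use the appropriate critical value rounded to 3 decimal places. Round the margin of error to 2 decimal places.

The population standard deviation σ is known, so use the z-interval margin of error formula.

For 90% confidence, z* = 1.645 (from standard normal table)

Margin of error formula for z-interval: E = z* × σ/√n

E = 1.645 × 12.0/√76
  = 1.645 × 1.376494
  = 2.2643

Rounded to 2 decimal places:

2.26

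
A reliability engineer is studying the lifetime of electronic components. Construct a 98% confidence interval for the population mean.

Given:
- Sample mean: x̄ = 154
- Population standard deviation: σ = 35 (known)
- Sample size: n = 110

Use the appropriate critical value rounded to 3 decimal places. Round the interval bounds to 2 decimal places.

The population standard deviation σ is known, so use a z-interval (standard normal critical value).

For 98% confidence, z* = 2.326 (from standard normal table)

Standard error: SE = σ/√n = 35/√110 = 3.337119

Margin of error: E = z* × SE = 2.326 × 3.337119 = 7.7621

Z-interval: x̄ ± E = 154 ± 7.7621 = (146.2379, 161.7621)

Rounded to 2 decimal places:

(146.24, 161.76)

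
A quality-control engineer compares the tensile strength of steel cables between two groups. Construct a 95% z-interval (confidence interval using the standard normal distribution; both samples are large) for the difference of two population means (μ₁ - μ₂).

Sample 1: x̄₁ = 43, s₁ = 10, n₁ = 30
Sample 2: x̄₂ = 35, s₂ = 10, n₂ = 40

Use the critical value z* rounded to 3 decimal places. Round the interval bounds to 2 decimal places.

Both samples are large (n₁ = 30 ≥ 30, n₂ = 40 ≥ 30), so a z-interval for the difference of means applies.

Point estimate: x̄₁ - x̄₂ = 43 - 35 = 8

Standard error: SE = √(s₁²/n₁ + s₂²/n₂)
= √(10²/30 + 10²/40)
= √(3.333333 + 2.500000)
= 2.415229

For 95% confidence, z* = 1.96 (from standard normal table)
Margin of error: E = z* × SE = 1.96 × 2.415229 = 4.7338

Z-interval: (x̄₁ - x̄₂) ± E = 8 ± 4.7338 = (3.2662, 12.7338)

Rounded to 2 decimal places:

(3.27, 12.73)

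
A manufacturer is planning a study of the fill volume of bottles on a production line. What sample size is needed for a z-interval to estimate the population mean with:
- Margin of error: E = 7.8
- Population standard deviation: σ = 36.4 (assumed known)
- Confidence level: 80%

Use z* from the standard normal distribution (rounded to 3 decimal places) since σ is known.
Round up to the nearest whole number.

Using z* since population σ is known (z-interval formula).

For 80% confidence, z* = 1.282 (from standard normal table)

Sample size formula for z-interval: n = (z*σ/E)²

n = (1.282 × 36.4 / 7.8)²
  = (5.982667)²
  = 35.7923

Round up to the nearest whole number: n = 36

36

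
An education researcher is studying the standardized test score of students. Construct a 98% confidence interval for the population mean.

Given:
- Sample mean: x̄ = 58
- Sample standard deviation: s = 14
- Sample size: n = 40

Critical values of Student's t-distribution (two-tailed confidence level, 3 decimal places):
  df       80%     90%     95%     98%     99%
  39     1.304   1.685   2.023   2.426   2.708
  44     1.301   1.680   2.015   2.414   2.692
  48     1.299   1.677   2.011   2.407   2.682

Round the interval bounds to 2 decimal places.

The population standard deviation σ is unknown (only the sample standard deviation s is given), so use a t-interval with df = n - 1 = 40 - 1 = 39.

For 98% confidence with df = 39, t* = 2.426 (from t-table)

Standard error: SE = s/√n = 14/√40 = 2.213594

Margin of error: E = t* × SE = 2.426 × 2.213594 = 5.3702

T-interval: x̄ ± E = 58 ± 5.3702 = (52.6298, 63.3702)

Rounded to 2 decimal places:

(52.63, 63.37)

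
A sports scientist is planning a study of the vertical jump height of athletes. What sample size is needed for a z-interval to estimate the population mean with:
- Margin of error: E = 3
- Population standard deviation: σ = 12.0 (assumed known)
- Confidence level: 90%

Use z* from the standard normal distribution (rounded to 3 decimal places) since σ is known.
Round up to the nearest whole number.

Using z* since population σ is known (z-interval formula).

For 90% confidence, z* = 1.645 (from standard normal table)

Sample size formula for z-interval: n = (z*σ/E)²

n = (1.645 × 12.0 / 3)²
  = (6.580000)²
  = 43.2964

Round up to the nearest whole number: n = 44

44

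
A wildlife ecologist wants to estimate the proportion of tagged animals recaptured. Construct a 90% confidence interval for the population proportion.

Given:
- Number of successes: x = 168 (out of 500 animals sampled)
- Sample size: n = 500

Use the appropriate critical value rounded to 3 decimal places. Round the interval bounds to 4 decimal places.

Sample proportion: p̂ = 168/500 = 0.336000

Check conditions for normal approximation:
  np̂ = 168 ≥ 10 ✓
  n(1-p̂) = 332 ≥ 10 ✓

The sample is large enough, so use a z-interval (normal approximation) for the proportion.

For 90% confidence, z* = 1.645 (from standard normal table)

Standard error: SE = √(p̂(1-p̂)/n) = √(0.336000×0.664000/500) = 0.02112364

Margin of error: E = z* × SE = 1.645 × 0.02112364 = 0.034748

Z-interval: p̂ ± E = 0.336000 ± 0.034748 = (0.301252, 0.370748)

Rounded to 4 decimal places:

(0.3013, 0.3707)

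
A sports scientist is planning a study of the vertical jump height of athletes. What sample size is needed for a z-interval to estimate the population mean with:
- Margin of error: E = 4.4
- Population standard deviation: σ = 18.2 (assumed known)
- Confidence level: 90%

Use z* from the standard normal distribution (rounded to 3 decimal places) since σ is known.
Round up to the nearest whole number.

Using z* since population σ is known (z-interval formula).

For 90% confidence, z* = 1.645 (from standard normal table)

Sample size formula for z-interval: n = (z*σ/E)²

n = (1.645 × 18.2 / 4.4)²
  = (6.804318)²
  = 46.2987

Round up to the nearest whole number: n = 47

47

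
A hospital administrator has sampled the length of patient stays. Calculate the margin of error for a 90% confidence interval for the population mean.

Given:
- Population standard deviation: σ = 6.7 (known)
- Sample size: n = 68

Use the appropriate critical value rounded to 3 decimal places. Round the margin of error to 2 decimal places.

The population standard deviation σ is known, so use the z-interval margin of error formula.

For 90% confidence, z* = 1.645 (from standard normal table)

Margin of error formula for z-interval: E = z* × σ/√n

E = 1.645 × 6.7/√68
  = 1.645 × 0.812494
  = 1.3366

Rounded to 2 decimal places:

1.34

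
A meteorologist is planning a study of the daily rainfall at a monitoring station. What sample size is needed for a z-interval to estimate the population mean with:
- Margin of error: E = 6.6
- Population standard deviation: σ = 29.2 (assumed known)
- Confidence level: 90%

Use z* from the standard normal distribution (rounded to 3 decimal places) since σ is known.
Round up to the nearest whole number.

Using z* since population σ is known (z-interval formula).

For 90% confidence, z* = 1.645 (from standard normal table)

Sample size formula for z-interval: n = (z*σ/E)²

n = (1.645 × 29.2 / 6.6)²
  = (7.277879)²
  = 52.9675

Round up to the nearest whole number: n = 53

53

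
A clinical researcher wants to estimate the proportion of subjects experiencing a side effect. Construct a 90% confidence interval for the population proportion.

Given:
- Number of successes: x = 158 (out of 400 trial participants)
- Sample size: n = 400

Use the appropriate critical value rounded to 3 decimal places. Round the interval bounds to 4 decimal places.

Sample proportion: p̂ = 158/400 = 0.395000

Check conditions for normal approximation:
  np̂ = 158 ≥ 10 ✓
  n(1-p̂) = 242 ≥ 10 ✓

The sample is large enough, so use a z-interval (normal approximation) for the proportion.

For 90% confidence, z* = 1.645 (from standard normal table)

Standard error: SE = √(p̂(1-p̂)/n) = √(0.395000×0.605000/400) = 0.02444253

Margin of error: E = z* × SE = 1.645 × 0.02444253 = 0.040208

Z-interval: p̂ ± E = 0.395000 ± 0.040208 = (0.354792, 0.435208)

Rounded to 4 decimal places:

(0.3548, 0.4352)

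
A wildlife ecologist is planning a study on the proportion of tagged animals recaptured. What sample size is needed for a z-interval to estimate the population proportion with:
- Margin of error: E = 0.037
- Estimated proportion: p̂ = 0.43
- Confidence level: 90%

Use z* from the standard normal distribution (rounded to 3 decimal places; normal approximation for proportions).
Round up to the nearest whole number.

Using z* for proportion z-interval (normal approximation).

For 90% confidence, z* = 1.645 (from standard normal table)

Sample size formula for proportion z-interval: n = z*²p̂(1-p̂)/E²

n = 1.645² × 0.43 × 0.57 / 0.037²
  = 2.706025 × 0.2451 / 0.001369
  = 484.4753

Round up to the nearest whole number: n = 485

485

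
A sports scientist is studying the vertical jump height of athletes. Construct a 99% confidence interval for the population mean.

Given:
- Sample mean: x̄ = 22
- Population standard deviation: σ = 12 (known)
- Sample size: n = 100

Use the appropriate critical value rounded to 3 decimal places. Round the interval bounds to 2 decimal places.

The population standard deviation σ is known, so use a z-interval (standard normal critical value).

For 99% confidence, z* = 2.576 (from standard normal table)

Standard error: SE = σ/√n = 12/√100 = 1.200000

Margin of error: E = z* × SE = 2.576 × 1.200000 = 3.0912

Z-interval: x̄ ± E = 22 ± 3.0912 = (18.9088, 25.0912)

Rounded to 2 decimal places:

(18.91, 25.09)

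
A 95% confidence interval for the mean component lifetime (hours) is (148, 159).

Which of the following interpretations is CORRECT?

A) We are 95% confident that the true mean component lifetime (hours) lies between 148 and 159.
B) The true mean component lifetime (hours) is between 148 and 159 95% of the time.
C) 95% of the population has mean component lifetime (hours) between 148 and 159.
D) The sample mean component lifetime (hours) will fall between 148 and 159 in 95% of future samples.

A confidence interval represents our confidence in the procedure, not a probability statement about the parameter.

Key concept: If we repeated this sampling process many times and computed a 95% CI each time, about 95% of those intervals would contain the true population parameter.

For this specific interval (148, 159):
- Midpoint (point estimate): 153.5
- Margin of error: 5.5

The correct interpretation is the one stating confidence that the true parameter lies in the interval — option A.

A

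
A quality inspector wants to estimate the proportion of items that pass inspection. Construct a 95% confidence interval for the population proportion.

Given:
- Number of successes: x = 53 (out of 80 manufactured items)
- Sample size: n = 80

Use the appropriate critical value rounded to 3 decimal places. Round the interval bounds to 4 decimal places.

Sample proportion: p̂ = 53/80 = 0.662500

Check conditions for normal approximation:
  np̂ = 53 ≥ 10 ✓
  n(1-p̂) = 27 ≥ 10 ✓

The sample is large enough, so use a z-interval (normal approximation) for the proportion.

For 95% confidence, z* = 1.96 (from standard normal table)

Standard error: SE = √(p̂(1-p̂)/n) = √(0.662500×0.337500/80) = 0.05286702

Margin of error: E = z* × SE = 1.96 × 0.05286702 = 0.103619

Z-interval: p̂ ± E = 0.662500 ± 0.103619 = (0.558881, 0.766119)

Rounded to 4 decimal places:

(0.5589, 0.7661)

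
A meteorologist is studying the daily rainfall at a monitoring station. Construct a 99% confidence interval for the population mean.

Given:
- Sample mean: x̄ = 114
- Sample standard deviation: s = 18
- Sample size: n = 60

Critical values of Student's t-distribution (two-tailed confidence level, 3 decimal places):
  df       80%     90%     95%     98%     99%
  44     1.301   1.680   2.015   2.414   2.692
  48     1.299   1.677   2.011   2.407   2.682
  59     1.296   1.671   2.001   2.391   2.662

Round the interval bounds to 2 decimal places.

The population standard deviation σ is unknown (only the sample standard deviation s is given), so use a t-interval with df = n - 1 = 60 - 1 = 59.

For 99% confidence with df = 59, t* = 2.662 (from t-table)

Standard error: SE = s/√n = 18/√60 = 2.323790

Margin of error: E = t* × SE = 2.662 × 2.323790 = 6.1859

T-interval: x̄ ± E = 114 ± 6.1859 = (107.8141, 120.1859)

Rounded to 2 decimal places:

(107.81, 120.19)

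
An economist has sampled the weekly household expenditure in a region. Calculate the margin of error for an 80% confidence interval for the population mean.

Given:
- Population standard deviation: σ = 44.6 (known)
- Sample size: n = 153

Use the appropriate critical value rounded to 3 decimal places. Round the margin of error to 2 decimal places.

The population standard deviation σ is known, so use the z-interval margin of error formula.

For 80% confidence, z* = 1.282 (from standard normal table)

Margin of error formula for z-interval: E = z* × σ/√n

E = 1.282 × 44.6/√153
  = 1.282 × 3.605696
  = 4.6225

Rounded to 2 decimal places:

4.62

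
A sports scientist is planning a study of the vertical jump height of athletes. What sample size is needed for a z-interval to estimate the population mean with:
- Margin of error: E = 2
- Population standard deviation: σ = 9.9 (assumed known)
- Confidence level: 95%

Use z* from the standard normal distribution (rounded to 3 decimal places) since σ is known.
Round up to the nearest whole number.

Using z* since population σ is known (z-interval formula).

For 95% confidence, z* = 1.96 (from standard normal table)

Sample size formula for z-interval: n = (z*σ/E)²

n = (1.96 × 9.9 / 2)²
  = (9.702000)²
  = 94.1288

Round up to the nearest whole number: n = 95

95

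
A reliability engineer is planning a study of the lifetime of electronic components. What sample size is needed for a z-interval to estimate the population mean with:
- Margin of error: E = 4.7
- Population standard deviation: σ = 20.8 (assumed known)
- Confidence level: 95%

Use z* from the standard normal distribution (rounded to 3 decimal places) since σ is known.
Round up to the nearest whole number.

Using z* since population σ is known (z-interval formula).

For 95% confidence, z* = 1.96 (from standard normal table)

Sample size formula for z-interval: n = (z*σ/E)²

n = (1.96 × 20.8 / 4.7)²
  = (8.674043)²
  = 75.2390

Round up to the nearest whole number: n = 76

76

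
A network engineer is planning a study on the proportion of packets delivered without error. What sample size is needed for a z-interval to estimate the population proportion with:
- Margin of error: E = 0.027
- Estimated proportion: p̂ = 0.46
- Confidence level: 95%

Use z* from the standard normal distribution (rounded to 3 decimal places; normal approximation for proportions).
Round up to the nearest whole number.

Using z* for proportion z-interval (normal approximation).

For 95% confidence, z* = 1.96 (from standard normal table)

Sample size formula for proportion z-interval: n = z*²p̂(1-p̂)/E²

n = 1.96² × 0.46 × 0.54 / 0.027²
  = 3.8416 × 0.2484 / 0.000729
  = 1308.9896

Round up to the nearest whole number: n = 1309

1309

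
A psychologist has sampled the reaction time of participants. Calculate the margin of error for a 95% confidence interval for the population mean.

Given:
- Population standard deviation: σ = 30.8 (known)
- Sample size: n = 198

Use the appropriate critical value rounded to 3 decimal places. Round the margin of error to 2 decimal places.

The population standard deviation σ is known, so use the z-interval margin of error formula.

For 95% confidence, z* = 1.96 (from standard normal table)

Margin of error formula for z-interval: E = z* × σ/√n

E = 1.96 × 30.8/√198
  = 1.96 × 2.188861
  = 4.2902

Rounded to 2 decimal places:

4.29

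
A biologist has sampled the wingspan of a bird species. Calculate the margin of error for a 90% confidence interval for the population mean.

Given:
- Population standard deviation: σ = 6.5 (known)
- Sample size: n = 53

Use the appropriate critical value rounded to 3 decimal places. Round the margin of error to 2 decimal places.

The population standard deviation σ is known, so use the z-interval margin of error formula.

For 90% confidence, z* = 1.645 (from standard normal table)

Margin of error formula for z-interval: E = z* × σ/√n

E = 1.645 × 6.5/√53
  = 1.645 × 0.892844
  = 1.4687

Rounded to 2 decimal places:

1.47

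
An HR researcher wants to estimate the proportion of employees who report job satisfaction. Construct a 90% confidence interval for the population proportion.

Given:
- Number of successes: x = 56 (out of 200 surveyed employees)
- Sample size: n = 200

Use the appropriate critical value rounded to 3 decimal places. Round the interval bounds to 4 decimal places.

Sample proportion: p̂ = 56/200 = 0.280000

Check conditions for normal approximation:
  np̂ = 56 ≥ 10 ✓
  n(1-p̂) = 144 ≥ 10 ✓

The sample is large enough, so use a z-interval (normal approximation) for the proportion.

For 90% confidence, z* = 1.645 (from standard normal table)

Standard error: SE = √(p̂(1-p̂)/n) = √(0.280000×0.720000/200) = 0.03174902

Margin of error: E = z* × SE = 1.645 × 0.03174902 = 0.052227

Z-interval: p̂ ± E = 0.280000 ± 0.052227 = (0.227773, 0.332227)

Rounded to 4 decimal places:

(0.2278, 0.3322)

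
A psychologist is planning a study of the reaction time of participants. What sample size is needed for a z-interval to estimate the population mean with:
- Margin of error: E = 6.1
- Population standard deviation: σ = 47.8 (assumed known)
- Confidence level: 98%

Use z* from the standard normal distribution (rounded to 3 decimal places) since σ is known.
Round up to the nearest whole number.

Using z* since population σ is known (z-interval formula).

For 98% confidence, z* = 2.326 (from standard normal table)

Sample size formula for z-interval: n = (z*σ/E)²

n = (2.326 × 47.8 / 6.1)²
  = (18.226689)²
  = 332.2122

Round up to the nearest whole number: n = 333

333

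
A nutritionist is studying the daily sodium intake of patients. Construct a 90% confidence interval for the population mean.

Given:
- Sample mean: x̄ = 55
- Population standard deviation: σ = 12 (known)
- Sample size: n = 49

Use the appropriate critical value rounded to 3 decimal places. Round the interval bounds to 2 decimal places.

The population standard deviation σ is known, so use a z-interval (standard normal critical value).

For 90% confidence, z* = 1.645 (from standard normal table)

Standard error: SE = σ/√n = 12/√49 = 1.714286

Margin of error: E = z* × SE = 1.645 × 1.714286 = 2.8200

Z-interval: x̄ ± E = 55 ± 2.8200 = (52.1800, 57.8200)

Rounded to 2 decimal places:

(52.18, 57.82)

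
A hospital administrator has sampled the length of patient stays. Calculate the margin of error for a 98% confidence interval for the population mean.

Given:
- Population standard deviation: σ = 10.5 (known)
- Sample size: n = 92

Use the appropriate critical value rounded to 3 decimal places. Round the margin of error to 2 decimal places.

The population standard deviation σ is known, so use the z-interval margin of error formula.

For 98% confidence, z* = 2.326 (from standard normal table)

Margin of error formula for z-interval: E = z* × σ/√n

E = 2.326 × 10.5/√92
  = 2.326 × 1.094701
  = 2.5463

Rounded to 2 decimal places:

2.55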